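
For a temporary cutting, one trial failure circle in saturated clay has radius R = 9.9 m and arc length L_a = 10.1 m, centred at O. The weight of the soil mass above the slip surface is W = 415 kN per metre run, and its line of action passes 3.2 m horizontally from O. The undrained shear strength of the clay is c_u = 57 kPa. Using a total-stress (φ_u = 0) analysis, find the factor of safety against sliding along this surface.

FS = 4.29

Taking moments about the centre O, the resisting moment is provided by the undrained shear strength acting along the arc:
M_R = c_u·L_a·R = 57·10.10·9.9 = 5699.4 kN·m/m
M_D = W·d = 415·3.2 = 1328.0 kN·m/m
FS = M_R / M_D = 5699.4 / 1328.0 = 4.292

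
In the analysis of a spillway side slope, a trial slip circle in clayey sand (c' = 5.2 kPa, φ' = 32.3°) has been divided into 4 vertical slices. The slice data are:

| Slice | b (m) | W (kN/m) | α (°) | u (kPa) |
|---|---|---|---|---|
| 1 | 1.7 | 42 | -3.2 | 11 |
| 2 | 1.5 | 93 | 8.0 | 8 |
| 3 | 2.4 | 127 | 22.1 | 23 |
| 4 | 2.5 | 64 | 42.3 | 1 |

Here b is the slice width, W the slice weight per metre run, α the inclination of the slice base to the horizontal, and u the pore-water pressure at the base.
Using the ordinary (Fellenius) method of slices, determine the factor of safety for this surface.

FS = 1.75

Ordinary method of slices: FS = Σ[c'·Δl_i + (W_i cosα_i − u_i·Δl_i)·tanφ'] / Σ W_i sinα_i, with Δl_i = b_i / cosα_i.
Slice 1: Δl = 1.7/cos(-3.2°) = 1.703 m; N'_1 = 42·cos(-3.2°) − 11·1.703 = 23.2; c'Δl = 8.85; W sinα = -2.3
Slice 2: Δl = 1.5/cos8.0° = 1.515 m; N'_2 = 93·cos8.0° − 8·1.515 = 80.0; c'Δl = 7.88; W sinα = 12.9
Slice 3: Δl = 2.4/cos22.1° = 2.590 m; N'_3 = 127·cos22.1° − 23·2.590 = 58.1; c'Δl = 13.47; W sinα = 47.8
Slice 4: Δl = 2.5/cos42.3° = 3.380 m; N'_4 = 64·cos42.3° − 1·3.380 = 44.0; c'Δl = 17.58; W sinα = 43.1
Σc'Δl = 47.8 kN/m; ΣN' = 205.2 kN/m; ΣW sinα = 101.5 kN/m
Resisting = 47.8 + 205.2·tan32.3° = 47.8 + 129.7 = 177.5 kN/m
FS = 177.5 / 101.5 = 1.750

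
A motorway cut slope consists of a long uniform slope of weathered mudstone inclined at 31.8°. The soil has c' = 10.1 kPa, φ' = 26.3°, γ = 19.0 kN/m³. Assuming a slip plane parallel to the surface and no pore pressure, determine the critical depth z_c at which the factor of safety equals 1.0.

Setting FS = 1.00 in FS = [c' + γz cos²β tanφ'] / [γz sinβ cosβ] and solving for z:
z = c' / [γ cosβ (FS·sinβ − cosβ·tanφ')]
  = 10.1 / [19.0·cos31.8°·(1.00·sin31.8° − cos31.8°·tan26.3°)]
  = 10.1 / [19.0·0.8499·(1.00·0.5270 − 0.8499·0.4942)]
  = 10.1 / 1.7264 = 5.850 m

z_c = 5.85 m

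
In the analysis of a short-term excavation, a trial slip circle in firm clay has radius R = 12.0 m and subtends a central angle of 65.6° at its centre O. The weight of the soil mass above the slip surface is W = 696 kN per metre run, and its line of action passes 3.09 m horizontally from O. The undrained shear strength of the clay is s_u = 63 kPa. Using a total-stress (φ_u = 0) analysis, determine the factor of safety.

FS = 4.83

Taking moments about the centre O, the resisting moment is provided by the undrained shear strength acting along the arc:
Arc length L_a = R·θ = 12.0·(65.6°·π/180) = 12.0·1.1449 = 13.74 m
M_R = s_u·L_a·R = 63·13.74·12.0 = 10386.9 kN·m/m
M_D = W·d = 696·3.09 = 2150.6 kN·m/m
FS = M_R / M_D = 10386.9 / 2150.6 = 4.830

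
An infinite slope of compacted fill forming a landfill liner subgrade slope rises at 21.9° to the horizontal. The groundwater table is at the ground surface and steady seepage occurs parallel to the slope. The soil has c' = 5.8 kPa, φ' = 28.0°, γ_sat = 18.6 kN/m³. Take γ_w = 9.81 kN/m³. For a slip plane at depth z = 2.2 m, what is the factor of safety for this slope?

With seepage parallel to the slope and the water table at the surface, the effective normal stress on the slip plane uses the buoyant unit weight γ' = γ_sat − γ_w while the driving shear stress uses γ_sat:
FS = [c' + γ' z cos²β tanφ'] / [γ_sat z sinβ cosβ]
γ' = 18.6 − 9.81 = 8.79 kN/m³
Numerator = 5.8 + 8.79·2.2·cos²21.9°·tan28.0° = 5.8 + 8.79·2.2·0.8609·0.5317 = 14.652 kPa
Denominator = 18.6·2.2·sin21.9°·cos21.9° = 18.6·2.2·0.3730·0.9278 = 14.161 kPa
FS = 14.652 / 14.161 = 1.035

FS = 1.03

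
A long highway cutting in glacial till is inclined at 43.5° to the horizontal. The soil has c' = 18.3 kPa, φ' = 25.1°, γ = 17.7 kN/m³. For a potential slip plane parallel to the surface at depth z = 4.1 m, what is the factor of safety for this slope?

For an infinite slope with a slip plane parallel to the surface (no pore pressure): FS = [c' + γz cos²β tanφ'] / [γz sinβ cosβ].
γz = 17.7·4.1 = 72.57 kN/m²
Numerator = 18.3 + 72.57·cos²43.5°·tan25.1° = 18.3 + 72.57·0.5262·0.4684 = 36.187 kPa
Denominator = 72.57·sin43.5°·cos43.5° = 72.57·0.6884·0.7254 = 36.235 kPa
FS = 36.187 / 36.235 = 0.999

FS = 1.00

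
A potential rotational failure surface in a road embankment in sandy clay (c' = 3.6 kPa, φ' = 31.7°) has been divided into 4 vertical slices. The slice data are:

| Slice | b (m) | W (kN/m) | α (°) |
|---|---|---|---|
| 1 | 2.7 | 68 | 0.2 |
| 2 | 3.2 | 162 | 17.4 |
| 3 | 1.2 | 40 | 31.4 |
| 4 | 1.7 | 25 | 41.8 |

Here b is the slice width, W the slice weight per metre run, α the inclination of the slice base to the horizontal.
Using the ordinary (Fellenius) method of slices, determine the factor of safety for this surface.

FS = 2.38

Ordinary method of slices: FS = Σ[c'·Δl_i + (W_i cosα_i)·tanφ'] / Σ W_i sinα_i, with Δl_i = b_i / cosα_i.
Slice 1: Δl = 2.7/cos0.2° = 2.700 m; N'_1 = 68·cos0.2° = 68.0; c'Δl = 9.72; W sinα = 0.2
Slice 2: Δl = 3.2/cos17.4° = 3.353 m; N'_2 = 162·cos17.4° = 154.6; c'Δl = 12.07; W sinα = 48.4
Slice 3: Δl = 1.2/cos31.4° = 1.406 m; N'_3 = 40·cos31.4° = 34.1; c'Δl = 5.06; W sinα = 20.8
Slice 4: Δl = 1.7/cos41.8° = 2.280 m; N'_4 = 25·cos41.8° = 18.6; c'Δl = 8.21; W sinα = 16.7
Σc'Δl = 35.1 kN/m; ΣN' = 275.4 kN/m; ΣW sinα = 86.2 kN/m
Resisting = 35.1 + 275.4·tan31.7° = 35.1 + 170.1 = 205.1 kN/m
FS = 205.1 / 86.2 = 2.380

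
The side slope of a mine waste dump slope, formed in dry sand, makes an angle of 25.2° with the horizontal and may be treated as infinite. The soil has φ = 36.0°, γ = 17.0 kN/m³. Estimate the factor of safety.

For a dry cohesionless infinite slope the factor of safety is FS = tanφ / tanβ.
FS = tan36.0° / tan25.2° = 0.7265 / 0.4706 = 1.544

FS = 1.54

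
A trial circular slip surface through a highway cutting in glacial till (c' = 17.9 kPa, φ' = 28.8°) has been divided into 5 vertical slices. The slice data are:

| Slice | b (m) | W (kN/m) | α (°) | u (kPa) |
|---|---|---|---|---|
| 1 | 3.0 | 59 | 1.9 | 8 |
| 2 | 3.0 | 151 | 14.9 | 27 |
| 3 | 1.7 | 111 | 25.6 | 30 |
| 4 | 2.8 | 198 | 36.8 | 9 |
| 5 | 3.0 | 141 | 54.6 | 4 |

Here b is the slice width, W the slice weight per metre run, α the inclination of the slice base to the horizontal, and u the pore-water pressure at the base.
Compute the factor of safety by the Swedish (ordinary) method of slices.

Ordinary method of slices: FS = Σ[c'·Δl_i + (W_i cosα_i − u_i·Δl_i)·tanφ'] / Σ W_i sinα_i, with Δl_i = b_i / cosα_i.
Slice 1: Δl = 3.0/cos1.9° = 3.002 m; N'_1 = 59·cos1.9° − 8·3.002 = 35.0; c'Δl = 53.73; W sinα = 2.0
Slice 2: Δl = 3.0/cos14.9° = 3.104 m; N'_2 = 151·cos14.9° − 27·3.104 = 62.1; c'Δl = 55.57; W sinα = 38.8
Slice 3: Δl = 1.7/cos25.6° = 1.885 m; N'_3 = 111·cos25.6° − 30·1.885 = 43.6; c'Δl = 33.74; W sinα = 48.0
Slice 4: Δl = 2.8/cos36.8° = 3.497 m; N'_4 = 198·cos36.8° − 9·3.497 = 127.1; c'Δl = 62.59; W sinα = 118.6
Slice 5: Δl = 3.0/cos54.6° = 5.179 m; N'_5 = 141·cos54.6° − 4·5.179 = 61.0; c'Δl = 92.70; W sinα = 114.9
Σc'Δl = 298.3 kN/m; ΣN' = 328.6 kN/m; ΣW sinα = 322.3 kN/m
Resisting = 298.3 + 328.6·tan28.8° = 298.3 + 180.7 = 479.0 kN/m
FS = 479.0 / 322.3 = 1.486

FS = 1.49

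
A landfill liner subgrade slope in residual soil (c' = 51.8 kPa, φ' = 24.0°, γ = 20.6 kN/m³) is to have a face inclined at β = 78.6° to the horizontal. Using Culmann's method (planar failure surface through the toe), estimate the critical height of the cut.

H_c = 21.41 m

Culmann's analysis gives the critical failure plane at α_cr = (β + φ')/2 = (78.6 + 24.0)/2 = 51.3°, and the critical height
H_c = (4c'/γ) · sinβ cosφ' / [1 − cos(β − φ')]
    = (4·51.8/20.6) · sin78.6°·cos24.0° / [1 − cos(54.6°)]
    = 10.058 · 0.9803·0.9135 / [1 − 0.5793]
    = 10.058 · 0.8955 / 0.4207
    = 21.41 m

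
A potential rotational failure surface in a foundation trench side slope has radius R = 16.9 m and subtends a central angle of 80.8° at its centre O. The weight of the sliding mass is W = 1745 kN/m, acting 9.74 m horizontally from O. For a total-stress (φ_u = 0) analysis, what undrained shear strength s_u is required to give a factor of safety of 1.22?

FS = s_u·L_a·R / (W·d), so s_u = FS·W·d / (L_a·R).
Arc length L_a = R·θ = 16.9·(80.8°·π/180) = 16.9·1.4102 = 23.83 m
s_u = 1.22·1745·9.74 / (23.83·16.9) = 20735.5 / 402.77 = 51.48 kPa

s_u = 51.5 kPa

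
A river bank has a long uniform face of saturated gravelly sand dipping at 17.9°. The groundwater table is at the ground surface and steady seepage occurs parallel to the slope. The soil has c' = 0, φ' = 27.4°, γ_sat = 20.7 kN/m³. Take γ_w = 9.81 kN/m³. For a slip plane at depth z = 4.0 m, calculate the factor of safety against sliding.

With seepage parallel to the slope and the water table at the surface, the effective normal stress on the slip plane uses the buoyant unit weight γ' = γ_sat − γ_w while the driving shear stress uses γ_sat:
FS = [c' + γ' z cos²β tanφ'] / [γ_sat z sinβ cosβ]
(For c' = 0 this reduces to FS = (γ'/γ_sat)·tanφ'/tanβ.)
γ' = 20.7 − 9.81 = 10.89 kN/m³
Numerator = 0.0 + 10.89·4.0·cos²17.9°·tan27.4° = 0.0 + 10.89·4.0·0.9055·0.5184 = 20.446 kPa
Denominator = 20.7·4.0·sin17.9°·cos17.9° = 20.7·4.0·0.3074·0.9516 = 24.217 kPa
FS = 20.446 / 24.217 = 0.844

FS = 0.84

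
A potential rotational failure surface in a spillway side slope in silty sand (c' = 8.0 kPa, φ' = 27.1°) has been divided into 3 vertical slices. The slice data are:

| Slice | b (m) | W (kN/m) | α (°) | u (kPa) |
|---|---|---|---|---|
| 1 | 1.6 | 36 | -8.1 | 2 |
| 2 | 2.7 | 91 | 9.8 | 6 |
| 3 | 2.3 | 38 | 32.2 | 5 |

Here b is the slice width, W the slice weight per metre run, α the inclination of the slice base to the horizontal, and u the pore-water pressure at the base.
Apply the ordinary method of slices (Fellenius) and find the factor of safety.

FS = 3.92

Ordinary method of slices: FS = Σ[c'·Δl_i + (W_i cosα_i − u_i·Δl_i)·tanφ'] / Σ W_i sinα_i, with Δl_i = b_i / cosα_i.
Slice 1: Δl = 1.6/cos(-8.1°) = 1.616 m; N'_1 = 36·cos(-8.1°) − 2·1.616 = 32.4; c'Δl = 12.93; W sinα = -5.1
Slice 2: Δl = 2.7/cos9.8° = 2.740 m; N'_2 = 91·cos9.8° − 6·2.740 = 73.2; c'Δl = 21.92; W sinα = 15.5
Slice 3: Δl = 2.3/cos32.2° = 2.718 m; N'_3 = 38·cos32.2° − 5·2.718 = 18.6; c'Δl = 21.74; W sinα = 20.2
Σc'Δl = 56.6 kN/m; ΣN' = 124.2 kN/m; ΣW sinα = 30.7 kN/m
Resisting = 56.6 + 124.2·tan27.1° = 56.6 + 63.6 = 120.2 kN/m
FS = 120.2 / 30.7 = 3.918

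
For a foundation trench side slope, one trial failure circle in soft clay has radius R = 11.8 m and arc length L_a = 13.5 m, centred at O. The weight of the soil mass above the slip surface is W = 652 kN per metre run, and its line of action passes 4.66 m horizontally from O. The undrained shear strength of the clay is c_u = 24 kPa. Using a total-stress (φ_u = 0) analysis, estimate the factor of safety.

Taking moments about the centre O, the resisting moment is provided by the undrained shear strength acting along the arc:
M_R = c_u·L_a·R = 24·13.50·11.8 = 3823.2 kN·m/m
M_D = W·d = 652·4.66 = 3038.3 kN·m/m
FS = M_R / M_D = 3823.2 / 3038.3 = 1.258

FS = 1.26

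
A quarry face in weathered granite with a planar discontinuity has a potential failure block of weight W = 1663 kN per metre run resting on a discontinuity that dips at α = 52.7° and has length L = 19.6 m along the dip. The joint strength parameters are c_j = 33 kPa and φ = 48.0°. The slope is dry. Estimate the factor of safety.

Resolving the block weight along and normal to the plane and applying the Mohr–Coulomb strength on the joint:
N' = W cosα = 1663·cos52.7° = 1007.8 kN/m
Driving force T = W sinα = 1663·sin52.7° = 1322.9 kN/m
Resisting force R = c_j·L + N'·tanφ = 33·19.6 + 1007.8·tan48.0° = 646.8 + 1119.2 = 1766.0 kN/m
FS = R / T = 1766.0 / 1322.9 = 1.335

FS = 1.33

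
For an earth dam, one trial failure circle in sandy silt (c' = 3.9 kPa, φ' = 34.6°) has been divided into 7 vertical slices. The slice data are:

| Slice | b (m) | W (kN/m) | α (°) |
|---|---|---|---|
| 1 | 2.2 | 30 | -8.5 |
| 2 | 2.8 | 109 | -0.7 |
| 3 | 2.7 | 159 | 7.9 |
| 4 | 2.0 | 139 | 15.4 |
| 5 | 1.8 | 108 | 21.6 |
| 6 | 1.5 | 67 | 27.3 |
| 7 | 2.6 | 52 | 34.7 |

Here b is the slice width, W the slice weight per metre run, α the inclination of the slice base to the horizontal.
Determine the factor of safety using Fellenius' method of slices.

Ordinary method of slices: FS = Σ[c'·Δl_i + (W_i cosα_i)·tanφ'] / Σ W_i sinα_i, with Δl_i = b_i / cosα_i.
Slice 1: Δl = 2.2/cos(-8.5°) = 2.224 m; N'_1 = 30·cos(-8.5°) = 29.7; c'Δl = 8.68; W sinα = -4.4
Slice 2: Δl = 2.8/cos(-0.7°) = 2.800 m; N'_2 = 109·cos(-0.7°) = 109.0; c'Δl = 10.92; W sinα = -1.3
Slice 3: Δl = 2.7/cos7.9° = 2.726 m; N'_3 = 159·cos7.9° = 157.5; c'Δl = 10.63; W sinα = 21.9
Slice 4: Δl = 2.0/cos15.4° = 2.074 m; N'_4 = 139·cos15.4° = 134.0; c'Δl = 8.09; W sinα = 36.9
Slice 5: Δl = 1.8/cos21.6° = 1.936 m; N'_5 = 108·cos21.6° = 100.4; c'Δl = 7.55; W sinα = 39.8
Slice 6: Δl = 1.5/cos27.3° = 1.688 m; N'_6 = 67·cos27.3° = 59.5; c'Δl = 6.58; W sinα = 30.7
Slice 7: Δl = 2.6/cos34.7° = 3.162 m; N'_7 = 52·cos34.7° = 42.8; c'Δl = 12.33; W sinα = 29.6
Σc'Δl = 64.8 kN/m; ΣN' = 632.9 kN/m; ΣW sinα = 153.1 kN/m
Resisting = 64.8 + 632.9·tan34.6° = 64.8 + 436.6 = 501.4 kN/m
FS = 501.4 / 153.1 = 3.275

FS = 3.28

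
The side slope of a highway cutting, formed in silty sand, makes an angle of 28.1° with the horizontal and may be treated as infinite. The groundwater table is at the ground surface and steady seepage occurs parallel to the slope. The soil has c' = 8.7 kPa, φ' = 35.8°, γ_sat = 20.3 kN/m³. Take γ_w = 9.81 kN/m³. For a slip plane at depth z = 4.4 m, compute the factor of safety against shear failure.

With seepage parallel to the slope and the water table at the surface, the effective normal stress on the slip plane uses the buoyant unit weight γ' = γ_sat − γ_w while the driving shear stress uses γ_sat:
FS = [c' + γ' z cos²β tanφ'] / [γ_sat z sinβ cosβ]
γ' = 20.3 − 9.81 = 10.49 kN/m³
Numerator = 8.7 + 10.49·4.4·cos²28.1°·tan35.8° = 8.7 + 10.49·4.4·0.7781·0.7212 = 34.604 kPa
Denominator = 20.3·4.4·sin28.1°·cos28.1° = 20.3·4.4·0.4710·0.8821 = 37.112 kPa
FS = 34.604 / 37.112 = 0.932

FS = 0.93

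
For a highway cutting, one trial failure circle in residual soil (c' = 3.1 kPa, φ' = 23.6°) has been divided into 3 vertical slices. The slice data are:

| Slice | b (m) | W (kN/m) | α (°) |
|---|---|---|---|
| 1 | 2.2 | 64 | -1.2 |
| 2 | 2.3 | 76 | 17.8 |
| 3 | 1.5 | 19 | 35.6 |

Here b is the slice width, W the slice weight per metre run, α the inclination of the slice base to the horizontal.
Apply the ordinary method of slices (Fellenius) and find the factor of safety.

Ordinary method of slices: FS = Σ[c'·Δl_i + (W_i cosα_i)·tanφ'] / Σ W_i sinα_i, with Δl_i = b_i / cosα_i.
Slice 1: Δl = 2.2/cos(-1.2°) = 2.200 m; N'_1 = 64·cos(-1.2°) = 64.0; c'Δl = 6.82; W sinα = -1.3
Slice 2: Δl = 2.3/cos17.8° = 2.416 m; N'_2 = 76·cos17.8° = 72.4; c'Δl = 7.49; W sinα = 23.2
Slice 3: Δl = 1.5/cos35.6° = 1.845 m; N'_3 = 19·cos35.6° = 15.4; c'Δl = 5.72; W sinα = 11.1
Σc'Δl = 20.0 kN/m; ΣN' = 151.8 kN/m; ΣW sinα = 33.0 kN/m
Resisting = 20.0 + 151.8·tan23.6° = 20.0 + 66.3 = 86.3 kN/m
FS = 86.3 / 33.0 = 2.620

FS = 2.62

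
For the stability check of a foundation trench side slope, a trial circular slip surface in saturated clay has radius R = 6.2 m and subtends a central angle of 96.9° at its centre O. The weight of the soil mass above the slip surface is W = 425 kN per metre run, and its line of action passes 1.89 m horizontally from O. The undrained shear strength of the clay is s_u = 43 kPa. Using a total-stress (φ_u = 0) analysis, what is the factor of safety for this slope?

Taking moments about the centre O, the resisting moment is provided by the undrained shear strength acting along the arc:
Arc length L_a = R·θ = 6.2·(96.9°·π/180) = 6.2·1.6912 = 10.49 m
M_R = s_u·L_a·R = 43·10.49·6.2 = 2795.5 kN·m/m
M_D = W·d = 425·1.89 = 803.2 kN·m/m
FS = M_R / M_D = 2795.5 / 803.2 = 3.480

FS = 3.48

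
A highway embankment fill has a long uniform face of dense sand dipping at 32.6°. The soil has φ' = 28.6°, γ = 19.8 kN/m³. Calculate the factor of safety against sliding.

FS = 0.85

For a dry cohesionless infinite slope the factor of safety is FS = tanφ' / tanβ.
FS = tan28.6° / tan32.6° = 0.5452 / 0.6395 = 0.853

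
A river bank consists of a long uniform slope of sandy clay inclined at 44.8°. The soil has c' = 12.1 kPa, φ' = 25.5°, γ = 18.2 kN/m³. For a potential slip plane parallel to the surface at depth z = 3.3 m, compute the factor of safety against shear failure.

For an infinite slope with a slip plane parallel to the surface (no pore pressure): FS = [c' + γz cos²β tanφ'] / [γz sinβ cosβ].
γz = 18.2·3.3 = 60.06 kN/m²
Numerator = 12.1 + 60.06·cos²44.8°·tan25.5° = 12.1 + 60.06·0.5035·0.4770 = 26.524 kPa
Denominator = 60.06·sin44.8°·cos44.8° = 60.06·0.7046·0.7096 = 30.029 kPa
FS = 26.524 / 30.029 = 0.883

FS = 0.88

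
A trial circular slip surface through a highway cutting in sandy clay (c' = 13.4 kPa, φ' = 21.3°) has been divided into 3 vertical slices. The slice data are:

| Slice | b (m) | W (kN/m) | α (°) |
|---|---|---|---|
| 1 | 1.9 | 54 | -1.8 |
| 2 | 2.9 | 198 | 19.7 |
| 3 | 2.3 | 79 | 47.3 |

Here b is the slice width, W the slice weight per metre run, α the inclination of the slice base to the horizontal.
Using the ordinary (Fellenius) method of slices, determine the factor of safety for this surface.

FS = 1.84

Ordinary method of slices: FS = Σ[c'·Δl_i + (W_i cosα_i)·tanφ'] / Σ W_i sinα_i, with Δl_i = b_i / cosα_i.
Slice 1: Δl = 1.9/cos(-1.8°) = 1.901 m; N'_1 = 54·cos(-1.8°) = 54.0; c'Δl = 25.47; W sinα = -1.7
Slice 2: Δl = 2.9/cos19.7° = 3.080 m; N'_2 = 198·cos19.7° = 186.4; c'Δl = 41.28; W sinα = 66.7
Slice 3: Δl = 2.3/cos47.3° = 3.392 m; N'_3 = 79·cos47.3° = 53.6; c'Δl = 45.45; W sinα = 58.1
Σc'Δl = 112.2 kN/m; ΣN' = 294.0 kN/m; ΣW sinα = 123.1 kN/m
Resisting = 112.2 + 294.0·tan21.3° = 112.2 + 114.6 = 226.8 kN/m
FS = 226.8 / 123.1 = 1.842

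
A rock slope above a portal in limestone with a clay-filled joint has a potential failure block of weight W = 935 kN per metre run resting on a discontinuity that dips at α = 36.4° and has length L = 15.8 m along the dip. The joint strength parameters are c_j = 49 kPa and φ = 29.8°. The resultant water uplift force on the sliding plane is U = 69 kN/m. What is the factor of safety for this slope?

FS = 2.10

Resolving the block weight along and normal to the plane and applying the Mohr–Coulomb strength on the joint:
N' = W cosα − U = 935·cos36.4° − 69 = 683.6 kN/m
Driving force T = W sinα = 935·sin36.4° = 554.8 kN/m
Resisting force R = c_j·L + N'·tanφ = 49·15.8 + 683.6·tan29.8° = 774.2 + 391.5 = 1165.7 kN/m
FS = R / T = 1165.7 / 554.8 = 2.101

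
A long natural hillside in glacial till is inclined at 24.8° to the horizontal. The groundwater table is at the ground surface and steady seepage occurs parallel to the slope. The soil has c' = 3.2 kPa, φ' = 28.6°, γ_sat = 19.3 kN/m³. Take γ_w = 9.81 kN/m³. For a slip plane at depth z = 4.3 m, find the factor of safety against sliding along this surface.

FS = 0.68

With seepage parallel to the slope and the water table at the surface, the effective normal stress on the slip plane uses the buoyant unit weight γ' = γ_sat − γ_w while the driving shear stress uses γ_sat:
FS = [c' + γ' z cos²β tanφ'] / [γ_sat z sinβ cosβ]
γ' = 19.3 − 9.81 = 9.49 kN/m³
Numerator = 3.2 + 9.49·4.3·cos²24.8°·tan28.6° = 3.2 + 9.49·4.3·0.8241·0.5452 = 21.534 kPa
Denominator = 19.3·4.3·sin24.8°·cos24.8° = 19.3·4.3·0.4195·0.9078 = 31.600 kPa
FS = 21.534 / 31.600 = 0.681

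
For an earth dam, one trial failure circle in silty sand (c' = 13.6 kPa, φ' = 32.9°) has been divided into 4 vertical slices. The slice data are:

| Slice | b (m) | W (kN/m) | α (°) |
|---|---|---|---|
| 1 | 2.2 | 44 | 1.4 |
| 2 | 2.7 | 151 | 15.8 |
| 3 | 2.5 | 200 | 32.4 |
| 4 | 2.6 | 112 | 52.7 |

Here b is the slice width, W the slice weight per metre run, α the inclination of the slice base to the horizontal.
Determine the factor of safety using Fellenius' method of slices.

FS = 1.85

Ordinary method of slices: FS = Σ[c'·Δl_i + (W_i cosα_i)·tanφ'] / Σ W_i sinα_i, with Δl_i = b_i / cosα_i.
Slice 1: Δl = 2.2/cos1.4° = 2.201 m; N'_1 = 44·cos1.4° = 44.0; c'Δl = 29.93; W sinα = 1.1
Slice 2: Δl = 2.7/cos15.8° = 2.806 m; N'_2 = 151·cos15.8° = 145.3; c'Δl = 38.16; W sinα = 41.1
Slice 3: Δl = 2.5/cos32.4° = 2.961 m; N'_3 = 200·cos32.4° = 168.9; c'Δl = 40.27; W sinα = 107.2
Slice 4: Δl = 2.6/cos52.7° = 4.291 m; N'_4 = 112·cos52.7° = 67.9; c'Δl = 58.35; W sinα = 89.1
Σc'Δl = 166.7 kN/m; ΣN' = 426.0 kN/m; ΣW sinα = 238.4 kN/m
Resisting = 166.7 + 426.0·tan32.9° = 166.7 + 275.6 = 442.3 kN/m
FS = 442.3 / 238.4 = 1.855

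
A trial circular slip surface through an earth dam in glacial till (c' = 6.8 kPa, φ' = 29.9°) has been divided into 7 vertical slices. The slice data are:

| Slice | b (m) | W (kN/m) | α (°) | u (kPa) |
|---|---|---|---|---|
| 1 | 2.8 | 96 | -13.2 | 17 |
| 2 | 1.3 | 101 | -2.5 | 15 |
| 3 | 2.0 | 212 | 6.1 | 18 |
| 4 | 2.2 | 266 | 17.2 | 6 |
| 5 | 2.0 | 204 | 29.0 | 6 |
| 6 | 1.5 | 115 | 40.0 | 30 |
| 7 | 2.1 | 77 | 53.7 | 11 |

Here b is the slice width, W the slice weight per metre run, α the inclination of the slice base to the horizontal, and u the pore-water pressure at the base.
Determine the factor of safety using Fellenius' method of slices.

Ordinary method of slices: FS = Σ[c'·Δl_i + (W_i cosα_i − u_i·Δl_i)·tanφ'] / Σ W_i sinα_i, with Δl_i = b_i / cosα_i.
Slice 1: Δl = 2.8/cos(-13.2°) = 2.876 m; N'_1 = 96·cos(-13.2°) − 17·2.876 = 44.6; c'Δl = 19.56; W sinα = -21.9
Slice 2: Δl = 1.3/cos(-2.5°) = 1.301 m; N'_2 = 101·cos(-2.5°) − 15·1.301 = 81.4; c'Δl = 8.85; W sinα = -4.4
Slice 3: Δl = 2.0/cos6.1° = 2.011 m; N'_3 = 212·cos6.1° − 18·2.011 = 174.6; c'Δl = 13.68; W sinα = 22.5
Slice 4: Δl = 2.2/cos17.2° = 2.303 m; N'_4 = 266·cos17.2° − 6·2.303 = 240.3; c'Δl = 15.66; W sinα = 78.7
Slice 5: Δl = 2.0/cos29.0° = 2.287 m; N'_5 = 204·cos29.0° − 6·2.287 = 164.7; c'Δl = 15.55; W sinα = 98.9
Slice 6: Δl = 1.5/cos40.0° = 1.958 m; N'_6 = 115·cos40.0° − 30·1.958 = 29.4; c'Δl = 13.32; W sinα = 73.9
Slice 7: Δl = 2.1/cos53.7° = 3.547 m; N'_7 = 77·cos53.7° − 11·3.547 = 6.6; c'Δl = 24.12; W sinα = 62.1
Σc'Δl = 110.7 kN/m; ΣN' = 741.5 kN/m; ΣW sinα = 309.7 kN/m
Resisting = 110.7 + 741.5·tan29.9° = 110.7 + 426.4 = 537.1 kN/m
FS = 537.1 / 309.7 = 1.734

FS = 1.73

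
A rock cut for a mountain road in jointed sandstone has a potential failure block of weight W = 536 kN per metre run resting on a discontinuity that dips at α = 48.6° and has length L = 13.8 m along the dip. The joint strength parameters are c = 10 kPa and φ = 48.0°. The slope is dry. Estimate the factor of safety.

FS = 1.32

Resolving the block weight along and normal to the plane and applying the Mohr–Coulomb strength on the joint:
N' = W cosα = 536·cos48.6° = 354.5 kN/m
Driving force T = W sinα = 536·sin48.6° = 402.1 kN/m
Resisting force R = c·L + N'·tanφ = 10·13.8 + 354.5·tan48.0° = 138.0 + 393.7 = 531.7 kN/m
FS = R / T = 531.7 / 402.1 = 1.322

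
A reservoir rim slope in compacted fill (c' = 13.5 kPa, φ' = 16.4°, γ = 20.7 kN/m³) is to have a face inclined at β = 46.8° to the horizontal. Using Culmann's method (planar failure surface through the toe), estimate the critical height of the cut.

Culmann's analysis gives the critical failure plane at α_cr = (β + φ')/2 = (46.8 + 16.4)/2 = 31.6°, and the critical height
H_c = (4c'/γ) · sinβ cosφ' / [1 − cos(β − φ')]
    = (4·13.5/20.7) · sin46.8°·cos16.4° / [1 − cos(30.4°)]
    = 2.609 · 0.7290·0.9593 / [1 − 0.8625]
    = 2.609 · 0.6993 / 0.1375
    = 13.27 m

H_c = 13.27 m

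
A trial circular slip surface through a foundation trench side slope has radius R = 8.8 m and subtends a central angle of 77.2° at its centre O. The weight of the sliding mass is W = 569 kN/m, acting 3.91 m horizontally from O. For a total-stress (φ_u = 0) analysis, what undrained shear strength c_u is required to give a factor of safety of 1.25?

c_u = 26.7 kPa

FS = c_u·L_a·R / (W·d), so c_u = FS·W·d / (L_a·R).
Arc length L_a = R·θ = 8.8·(77.2°·π/180) = 8.8·1.3474 = 11.86 m
c_u = 1.25·569·3.91 / (11.86·8.8) = 2781.0 / 104.34 = 26.65 kPa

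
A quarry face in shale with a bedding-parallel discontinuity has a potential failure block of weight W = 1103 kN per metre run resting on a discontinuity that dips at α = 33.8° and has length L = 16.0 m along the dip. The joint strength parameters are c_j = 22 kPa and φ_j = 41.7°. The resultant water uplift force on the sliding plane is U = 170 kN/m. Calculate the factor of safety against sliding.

Resolving the block weight along and normal to the plane and applying the Mohr–Coulomb strength on the joint:
N' = W cosα − U = 1103·cos33.8° − 170 = 746.6 kN/m
Driving force T = W sinα = 1103·sin33.8° = 613.6 kN/m
Resisting force R = c_j·L + N'·tanφ_j = 22·16.0 + 746.6·tan41.7° = 352.0 + 665.2 = 1017.2 kN/m
FS = R / T = 1017.2 / 613.6 = 1.658

FS = 1.66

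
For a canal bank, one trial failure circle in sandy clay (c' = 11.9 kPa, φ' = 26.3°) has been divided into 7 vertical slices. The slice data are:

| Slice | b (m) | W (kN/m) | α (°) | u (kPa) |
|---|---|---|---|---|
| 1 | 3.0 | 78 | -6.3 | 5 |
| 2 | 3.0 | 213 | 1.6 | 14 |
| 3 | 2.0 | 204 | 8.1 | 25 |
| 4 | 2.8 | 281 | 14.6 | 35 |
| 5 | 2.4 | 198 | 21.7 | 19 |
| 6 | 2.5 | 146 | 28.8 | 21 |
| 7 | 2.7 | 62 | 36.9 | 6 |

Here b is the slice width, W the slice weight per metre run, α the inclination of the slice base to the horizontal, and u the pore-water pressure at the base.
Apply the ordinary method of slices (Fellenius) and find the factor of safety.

FS = 2.25

Ordinary method of slices: FS = Σ[c'·Δl_i + (W_i cosα_i − u_i·Δl_i)·tanφ'] / Σ W_i sinα_i, with Δl_i = b_i / cosα_i.
Slice 1: Δl = 3.0/cos(-6.3°) = 3.018 m; N'_1 = 78·cos(-6.3°) − 5·3.018 = 62.4; c'Δl = 35.92; W sinα = -8.6
Slice 2: Δl = 3.0/cos1.6° = 3.001 m; N'_2 = 213·cos1.6° − 14·3.001 = 170.9; c'Δl = 35.71; W sinα = 5.9
Slice 3: Δl = 2.0/cos8.1° = 2.020 m; N'_3 = 204·cos8.1° − 25·2.020 = 151.5; c'Δl = 24.04; W sinα = 28.7
Slice 4: Δl = 2.8/cos14.6° = 2.893 m; N'_4 = 281·cos14.6° − 35·2.893 = 170.7; c'Δl = 34.43; W sinα = 70.8
Slice 5: Δl = 2.4/cos21.7° = 2.583 m; N'_5 = 198·cos21.7° − 19·2.583 = 134.9; c'Δl = 30.74; W sinα = 73.2
Slice 6: Δl = 2.5/cos28.8° = 2.853 m; N'_6 = 146·cos28.8° − 21·2.853 = 68.0; c'Δl = 33.95; W sinα = 70.3
Slice 7: Δl = 2.7/cos36.9° = 3.376 m; N'_7 = 62·cos36.9° − 6·3.376 = 29.3; c'Δl = 40.18; W sinα = 37.2
Σc'Δl = 235.0 kN/m; ΣN' = 787.7 kN/m; ΣW sinα = 277.7 kN/m
Resisting = 235.0 + 787.7·tan26.3° = 235.0 + 389.3 = 624.3 kN/m
FS = 624.3 / 277.7 = 2.248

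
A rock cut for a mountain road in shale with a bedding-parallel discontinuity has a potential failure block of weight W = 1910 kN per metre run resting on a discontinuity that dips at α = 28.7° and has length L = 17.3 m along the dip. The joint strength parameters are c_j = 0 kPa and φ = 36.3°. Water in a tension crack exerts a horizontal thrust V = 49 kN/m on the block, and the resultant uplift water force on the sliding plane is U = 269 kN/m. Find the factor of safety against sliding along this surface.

FS = 1.06

Resolving the block weight along and normal to the plane and applying the Mohr–Coulomb strength on the joint:
N' = W cosα − U − V sinα = 1910·cos28.7° − 269 − 49·sin28.7° = 1382.8 kN/m
Driving force T = W sinα + V cosα = 1910·sin28.7° + 49·cos28.7° = 960.2 kN/m
Resisting force R = c_j·L + N'·tanφ = 0·17.3 + 1382.8·tan36.3° = 0.0 + 1015.8 = 1015.8 kN/m
FS = R / T = 1015.8 / 960.2 = 1.058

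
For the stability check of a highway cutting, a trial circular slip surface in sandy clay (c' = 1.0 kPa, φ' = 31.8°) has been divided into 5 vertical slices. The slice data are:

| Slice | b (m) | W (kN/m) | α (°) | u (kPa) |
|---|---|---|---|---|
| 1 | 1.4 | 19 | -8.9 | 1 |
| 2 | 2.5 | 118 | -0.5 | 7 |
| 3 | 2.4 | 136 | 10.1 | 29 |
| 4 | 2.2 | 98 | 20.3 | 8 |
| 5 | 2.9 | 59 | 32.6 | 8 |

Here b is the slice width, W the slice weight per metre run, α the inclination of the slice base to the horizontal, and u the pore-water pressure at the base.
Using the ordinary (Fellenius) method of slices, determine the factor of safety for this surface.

Ordinary method of slices: FS = Σ[c'·Δl_i + (W_i cosα_i − u_i·Δl_i)·tanφ'] / Σ W_i sinα_i, with Δl_i = b_i / cosα_i.
Slice 1: Δl = 1.4/cos(-8.9°) = 1.417 m; N'_1 = 19·cos(-8.9°) − 1·1.417 = 17.4; c'Δl = 1.42; W sinα = -2.9
Slice 2: Δl = 2.5/cos(-0.5°) = 2.500 m; N'_2 = 118·cos(-0.5°) − 7·2.500 = 100.5; c'Δl = 2.50; W sinα = -1.0
Slice 3: Δl = 2.4/cos10.1° = 2.438 m; N'_3 = 136·cos10.1° − 29·2.438 = 63.2; c'Δl = 2.44; W sinα = 23.8
Slice 4: Δl = 2.2/cos20.3° = 2.346 m; N'_4 = 98·cos20.3° − 8·2.346 = 73.1; c'Δl = 2.35; W sinα = 34.0
Slice 5: Δl = 2.9/cos32.6° = 3.442 m; N'_5 = 59·cos32.6° − 8·3.442 = 22.2; c'Δl = 3.44; W sinα = 31.8
Σc'Δl = 12.1 kN/m; ΣN' = 276.4 kN/m; ΣW sinα = 85.7 kN/m
Resisting = 12.1 + 276.4·tan31.8° = 12.1 + 171.4 = 183.5 kN/m
FS = 183.5 / 85.7 = 2.142

FS = 2.14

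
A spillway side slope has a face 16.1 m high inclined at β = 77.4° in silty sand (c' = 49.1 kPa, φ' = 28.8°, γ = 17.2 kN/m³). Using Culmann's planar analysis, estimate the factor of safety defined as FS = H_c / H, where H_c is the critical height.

H_c = (4c'/γ) · sinβ cosφ' / [1 − cos(β − φ')]
    = (4·49.1/17.2) · sin77.4°·cos28.8° / [1 − cos48.6°]
    = 11.419 · 0.8552 / 0.3387 = 28.83 m
FS = H_c / H = 28.83 / 16.1 = 1.791

FS = 1.79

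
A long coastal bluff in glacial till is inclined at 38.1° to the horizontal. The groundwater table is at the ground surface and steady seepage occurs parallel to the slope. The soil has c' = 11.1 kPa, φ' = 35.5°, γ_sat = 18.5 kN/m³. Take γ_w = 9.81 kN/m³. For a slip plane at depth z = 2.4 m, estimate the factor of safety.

With seepage parallel to the slope and the water table at the surface, the effective normal stress on the slip plane uses the buoyant unit weight γ' = γ_sat − γ_w while the driving shear stress uses γ_sat:
FS = [c' + γ' z cos²β tanφ'] / [γ_sat z sinβ cosβ]
γ' = 18.5 − 9.81 = 8.69 kN/m³
Numerator = 11.1 + 8.69·2.4·cos²38.1°·tan35.5° = 11.1 + 8.69·2.4·0.6193·0.7133 = 20.312 kPa
Denominator = 18.5·2.4·sin38.1°·cos38.1° = 18.5·2.4·0.6170·0.7869 = 21.559 kPa
FS = 20.312 / 21.559 = 0.942

FS = 0.94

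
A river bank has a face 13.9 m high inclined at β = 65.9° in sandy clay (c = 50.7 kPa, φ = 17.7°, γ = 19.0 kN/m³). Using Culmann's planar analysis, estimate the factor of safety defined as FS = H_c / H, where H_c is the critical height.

H_c = (4c/γ) · sinβ cosφ / [1 − cos(β − φ)]
    = (4·50.7/19.0) · sin65.9°·cos17.7° / [1 − cos48.2°]
    = 10.674 · 0.8696 / 0.3335 = 27.84 m
FS = H_c / H = 27.84 / 13.9 = 2.003

FS = 2.00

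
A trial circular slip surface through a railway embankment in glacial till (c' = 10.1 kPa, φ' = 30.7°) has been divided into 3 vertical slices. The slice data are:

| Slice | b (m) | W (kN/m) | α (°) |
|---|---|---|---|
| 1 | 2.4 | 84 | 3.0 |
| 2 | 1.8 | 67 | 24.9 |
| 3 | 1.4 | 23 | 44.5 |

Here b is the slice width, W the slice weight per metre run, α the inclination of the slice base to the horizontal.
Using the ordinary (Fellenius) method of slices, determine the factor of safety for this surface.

Ordinary method of slices: FS = Σ[c'·Δl_i + (W_i cosα_i)·tanφ'] / Σ W_i sinα_i, with Δl_i = b_i / cosα_i.
Slice 1: Δl = 2.4/cos3.0° = 2.403 m; N'_1 = 84·cos3.0° = 83.9; c'Δl = 24.27; W sinα = 4.4
Slice 2: Δl = 1.8/cos24.9° = 1.984 m; N'_2 = 67·cos24.9° = 60.8; c'Δl = 20.04; W sinα = 28.2
Slice 3: Δl = 1.4/cos44.5° = 1.963 m; N'_3 = 23·cos44.5° = 16.4; c'Δl = 19.82; W sinα = 16.1
Σc'Δl = 64.1 kN/m; ΣN' = 161.1 kN/m; ΣW sinα = 48.7 kN/m
Resisting = 64.1 + 161.1·tan30.7° = 64.1 + 95.6 = 159.8 kN/m
FS = 159.8 / 48.7 = 3.279

FS = 3.28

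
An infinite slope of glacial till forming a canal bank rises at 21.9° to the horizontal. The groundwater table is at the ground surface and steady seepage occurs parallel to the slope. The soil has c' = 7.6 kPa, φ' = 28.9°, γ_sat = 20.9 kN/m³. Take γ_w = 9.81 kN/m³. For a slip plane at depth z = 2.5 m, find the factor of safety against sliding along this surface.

FS = 1.15

With seepage parallel to the slope and the water table at the surface, the effective normal stress on the slip plane uses the buoyant unit weight γ' = γ_sat − γ_w while the driving shear stress uses γ_sat:
FS = [c' + γ' z cos²β tanφ'] / [γ_sat z sinβ cosβ]
γ' = 20.9 − 9.81 = 11.09 kN/m³
Numerator = 7.6 + 11.09·2.5·cos²21.9°·tan28.9° = 7.6 + 11.09·2.5·0.8609·0.5520 = 20.776 kPa
Denominator = 20.9·2.5·sin21.9°·cos21.9° = 20.9·2.5·0.3730·0.9278 = 18.082 kPa
FS = 20.776 / 18.082 = 1.149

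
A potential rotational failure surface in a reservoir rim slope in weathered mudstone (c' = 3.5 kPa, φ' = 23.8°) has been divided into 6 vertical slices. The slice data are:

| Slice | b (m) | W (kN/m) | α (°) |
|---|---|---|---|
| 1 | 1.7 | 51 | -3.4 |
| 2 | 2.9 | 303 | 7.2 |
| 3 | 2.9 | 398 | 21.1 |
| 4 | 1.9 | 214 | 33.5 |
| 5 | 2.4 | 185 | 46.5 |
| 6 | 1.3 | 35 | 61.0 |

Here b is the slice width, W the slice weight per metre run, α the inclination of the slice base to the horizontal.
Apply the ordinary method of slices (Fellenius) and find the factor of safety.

FS = 1.12

Ordinary method of slices: FS = Σ[c'·Δl_i + (W_i cosα_i)·tanφ'] / Σ W_i sinα_i, with Δl_i = b_i / cosα_i.
Slice 1: Δl = 1.7/cos(-3.4°) = 1.703 m; N'_1 = 51·cos(-3.4°) = 50.9; c'Δl = 5.96; W sinα = -3.0
Slice 2: Δl = 2.9/cos7.2° = 2.923 m; N'_2 = 303·cos7.2° = 300.6; c'Δl = 10.23; W sinα = 38.0
Slice 3: Δl = 2.9/cos21.1° = 3.108 m; N'_3 = 398·cos21.1° = 371.3; c'Δl = 10.88; W sinα = 143.3
Slice 4: Δl = 1.9/cos33.5° = 2.278 m; N'_4 = 214·cos33.5° = 178.5; c'Δl = 7.97; W sinα = 118.1
Slice 5: Δl = 2.4/cos46.5° = 3.487 m; N'_5 = 185·cos46.5° = 127.3; c'Δl = 12.20; W sinα = 134.2
Slice 6: Δl = 1.3/cos61.0° = 2.681 m; N'_6 = 35·cos61.0° = 17.0; c'Δl = 9.39; W sinα = 30.6
Σc'Δl = 56.6 kN/m; ΣN' = 1045.6 kN/m; ΣW sinα = 461.2 kN/m
Resisting = 56.6 + 1045.6·tan23.8° = 56.6 + 461.2 = 517.8 kN/m
FS = 517.8 / 461.2 = 1.123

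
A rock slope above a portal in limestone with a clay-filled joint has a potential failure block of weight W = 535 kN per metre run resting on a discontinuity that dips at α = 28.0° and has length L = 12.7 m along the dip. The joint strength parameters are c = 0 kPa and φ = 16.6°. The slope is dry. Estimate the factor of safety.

FS = 0.56

Resolving the block weight along and normal to the plane and applying the Mohr–Coulomb strength on the joint:
N' = W cosα = 535·cos28.0° = 472.4 kN/m
Driving force T = W sinα = 535·sin28.0° = 251.2 kN/m
Resisting force R = c·L + N'·tanφ = 0·12.7 + 472.4·tan16.6° = 0.0 + 140.8 = 140.8 kN/m
FS = R / T = 140.8 / 251.2 = 0.561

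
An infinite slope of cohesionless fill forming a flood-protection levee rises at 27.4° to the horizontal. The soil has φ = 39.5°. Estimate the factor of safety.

FS = 1.59

For a dry cohesionless infinite slope the factor of safety is FS = tanφ / tanβ.
FS = tan39.5° / tan27.4° = 0.8243 / 0.5184 = 1.590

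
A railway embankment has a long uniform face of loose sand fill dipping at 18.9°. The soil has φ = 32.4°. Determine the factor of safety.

FS = 1.85

For a dry cohesionless infinite slope the factor of safety is FS = tanφ / tanβ.
FS = tan32.4° / tan18.9° = 0.6346 / 0.3424 = 1.854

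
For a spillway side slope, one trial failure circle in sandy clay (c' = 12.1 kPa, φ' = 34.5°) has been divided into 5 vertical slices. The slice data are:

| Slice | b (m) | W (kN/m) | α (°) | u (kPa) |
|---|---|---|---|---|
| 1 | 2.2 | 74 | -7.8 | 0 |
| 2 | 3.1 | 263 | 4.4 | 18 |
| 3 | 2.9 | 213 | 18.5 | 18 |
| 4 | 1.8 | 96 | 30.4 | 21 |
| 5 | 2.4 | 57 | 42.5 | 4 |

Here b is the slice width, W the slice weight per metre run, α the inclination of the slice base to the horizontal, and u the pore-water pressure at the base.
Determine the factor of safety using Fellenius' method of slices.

FS = 3.07

Ordinary method of slices: FS = Σ[c'·Δl_i + (W_i cosα_i − u_i·Δl_i)·tanφ'] / Σ W_i sinα_i, with Δl_i = b_i / cosα_i.
Slice 1: Δl = 2.2/cos(-7.8°) = 2.221 m; N'_1 = 74·cos(-7.8°) − 0·2.221 = 73.3; c'Δl = 26.87; W sinα = -10.0
Slice 2: Δl = 3.1/cos4.4° = 3.109 m; N'_2 = 263·cos4.4° − 18·3.109 = 206.3; c'Δl = 37.62; W sinα = 20.2
Slice 3: Δl = 2.9/cos18.5° = 3.058 m; N'_3 = 213·cos18.5° − 18·3.058 = 146.9; c'Δl = 37.00; W sinα = 67.6
Slice 4: Δl = 1.8/cos30.4° = 2.087 m; N'_4 = 96·cos30.4° − 21·2.087 = 39.0; c'Δl = 25.25; W sinα = 48.6
Slice 5: Δl = 2.4/cos42.5° = 3.255 m; N'_5 = 57·cos42.5° − 4·3.255 = 29.0; c'Δl = 39.39; W sinα = 38.5
Σc'Δl = 166.1 kN/m; ΣN' = 494.5 kN/m; ΣW sinα = 164.8 kN/m
Resisting = 166.1 + 494.5·tan34.5° = 166.1 + 339.9 = 506.0 kN/m
FS = 506.0 / 164.8 = 3.070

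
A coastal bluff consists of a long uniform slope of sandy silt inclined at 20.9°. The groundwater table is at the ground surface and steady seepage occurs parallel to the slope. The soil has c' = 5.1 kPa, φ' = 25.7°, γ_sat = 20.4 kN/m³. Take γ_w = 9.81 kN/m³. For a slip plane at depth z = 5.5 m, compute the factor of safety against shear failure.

With seepage parallel to the slope and the water table at the surface, the effective normal stress on the slip plane uses the buoyant unit weight γ' = γ_sat − γ_w while the driving shear stress uses γ_sat:
FS = [c' + γ' z cos²β tanφ'] / [γ_sat z sinβ cosβ]
γ' = 20.4 − 9.81 = 10.59 kN/m³
Numerator = 5.1 + 10.59·5.5·cos²20.9°·tan25.7° = 5.1 + 10.59·5.5·0.8727·0.4813 = 29.564 kPa
Denominator = 20.4·5.5·sin20.9°·cos20.9° = 20.4·5.5·0.3567·0.9342 = 37.392 kPa
FS = 29.564 / 37.392 = 0.791

FS = 0.79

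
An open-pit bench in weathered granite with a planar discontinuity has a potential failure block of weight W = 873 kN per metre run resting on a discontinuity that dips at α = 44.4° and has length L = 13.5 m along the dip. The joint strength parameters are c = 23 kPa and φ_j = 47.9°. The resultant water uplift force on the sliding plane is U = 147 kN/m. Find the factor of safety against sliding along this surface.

Resolving the block weight along and normal to the plane and applying the Mohr–Coulomb strength on the joint:
N' = W cosα − U = 873·cos44.4° − 147 = 476.7 kN/m
Driving force T = W sinα = 873·sin44.4° = 610.8 kN/m
Resisting force R = c·L + N'·tanφ_j = 23·13.5 + 476.7·tan47.9° = 310.5 + 527.6 = 838.1 kN/m
FS = R / T = 838.1 / 610.8 = 1.372

FS = 1.37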